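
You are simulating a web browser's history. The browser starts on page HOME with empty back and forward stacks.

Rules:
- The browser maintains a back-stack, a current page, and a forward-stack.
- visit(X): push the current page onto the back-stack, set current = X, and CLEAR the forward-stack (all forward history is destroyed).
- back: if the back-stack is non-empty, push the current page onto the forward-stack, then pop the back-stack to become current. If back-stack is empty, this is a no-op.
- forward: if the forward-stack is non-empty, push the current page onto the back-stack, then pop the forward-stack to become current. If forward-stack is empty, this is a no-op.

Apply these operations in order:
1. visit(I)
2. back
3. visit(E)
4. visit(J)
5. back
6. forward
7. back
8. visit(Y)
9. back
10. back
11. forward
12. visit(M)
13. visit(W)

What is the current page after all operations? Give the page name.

Answer: W

Derivation:
After 1 (visit(I)): cur=I back=1 fwd=0
After 2 (back): cur=HOME back=0 fwd=1
After 3 (visit(E)): cur=E back=1 fwd=0
After 4 (visit(J)): cur=J back=2 fwd=0
After 5 (back): cur=E back=1 fwd=1
After 6 (forward): cur=J back=2 fwd=0
After 7 (back): cur=E back=1 fwd=1
After 8 (visit(Y)): cur=Y back=2 fwd=0
After 9 (back): cur=E back=1 fwd=1
After 10 (back): cur=HOME back=0 fwd=2
After 11 (forward): cur=E back=1 fwd=1
After 12 (visit(M)): cur=M back=2 fwd=0
After 13 (visit(W)): cur=W back=3 fwd=0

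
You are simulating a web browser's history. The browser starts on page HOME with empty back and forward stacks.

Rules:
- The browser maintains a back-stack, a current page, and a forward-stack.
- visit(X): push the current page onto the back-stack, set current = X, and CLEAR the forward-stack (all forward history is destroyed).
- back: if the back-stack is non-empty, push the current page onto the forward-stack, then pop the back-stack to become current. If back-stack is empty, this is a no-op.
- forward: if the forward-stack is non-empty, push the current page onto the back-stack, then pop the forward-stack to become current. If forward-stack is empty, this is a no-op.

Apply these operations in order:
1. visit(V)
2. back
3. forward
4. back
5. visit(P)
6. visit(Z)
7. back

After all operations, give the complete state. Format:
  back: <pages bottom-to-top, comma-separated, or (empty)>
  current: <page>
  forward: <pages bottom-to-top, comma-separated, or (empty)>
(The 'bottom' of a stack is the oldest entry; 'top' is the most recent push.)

After 1 (visit(V)): cur=V back=1 fwd=0
After 2 (back): cur=HOME back=0 fwd=1
After 3 (forward): cur=V back=1 fwd=0
After 4 (back): cur=HOME back=0 fwd=1
After 5 (visit(P)): cur=P back=1 fwd=0
After 6 (visit(Z)): cur=Z back=2 fwd=0
After 7 (back): cur=P back=1 fwd=1

Answer: back: HOME
current: P
forward: Z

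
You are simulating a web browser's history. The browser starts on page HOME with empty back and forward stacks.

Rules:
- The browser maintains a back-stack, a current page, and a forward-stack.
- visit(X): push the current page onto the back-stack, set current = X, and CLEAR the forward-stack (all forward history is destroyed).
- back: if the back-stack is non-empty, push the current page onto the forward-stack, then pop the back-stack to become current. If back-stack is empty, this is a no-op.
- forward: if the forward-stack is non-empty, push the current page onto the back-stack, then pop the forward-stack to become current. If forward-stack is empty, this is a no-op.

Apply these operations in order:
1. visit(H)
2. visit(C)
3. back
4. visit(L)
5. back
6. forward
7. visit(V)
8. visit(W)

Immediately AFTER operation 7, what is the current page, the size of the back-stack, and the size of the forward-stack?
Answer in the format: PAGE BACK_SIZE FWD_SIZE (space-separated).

After 1 (visit(H)): cur=H back=1 fwd=0
After 2 (visit(C)): cur=C back=2 fwd=0
After 3 (back): cur=H back=1 fwd=1
After 4 (visit(L)): cur=L back=2 fwd=0
After 5 (back): cur=H back=1 fwd=1
After 6 (forward): cur=L back=2 fwd=0
After 7 (visit(V)): cur=V back=3 fwd=0

V 3 0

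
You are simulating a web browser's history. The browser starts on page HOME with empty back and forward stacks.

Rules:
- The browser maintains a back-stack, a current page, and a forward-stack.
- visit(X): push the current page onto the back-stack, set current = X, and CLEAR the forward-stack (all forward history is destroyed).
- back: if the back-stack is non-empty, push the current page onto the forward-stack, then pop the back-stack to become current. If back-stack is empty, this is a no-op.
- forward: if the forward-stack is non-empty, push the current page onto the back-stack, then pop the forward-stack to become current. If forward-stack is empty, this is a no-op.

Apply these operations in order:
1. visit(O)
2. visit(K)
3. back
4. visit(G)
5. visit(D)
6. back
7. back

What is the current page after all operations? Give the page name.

After 1 (visit(O)): cur=O back=1 fwd=0
After 2 (visit(K)): cur=K back=2 fwd=0
After 3 (back): cur=O back=1 fwd=1
After 4 (visit(G)): cur=G back=2 fwd=0
After 5 (visit(D)): cur=D back=3 fwd=0
After 6 (back): cur=G back=2 fwd=1
After 7 (back): cur=O back=1 fwd=2

Answer: O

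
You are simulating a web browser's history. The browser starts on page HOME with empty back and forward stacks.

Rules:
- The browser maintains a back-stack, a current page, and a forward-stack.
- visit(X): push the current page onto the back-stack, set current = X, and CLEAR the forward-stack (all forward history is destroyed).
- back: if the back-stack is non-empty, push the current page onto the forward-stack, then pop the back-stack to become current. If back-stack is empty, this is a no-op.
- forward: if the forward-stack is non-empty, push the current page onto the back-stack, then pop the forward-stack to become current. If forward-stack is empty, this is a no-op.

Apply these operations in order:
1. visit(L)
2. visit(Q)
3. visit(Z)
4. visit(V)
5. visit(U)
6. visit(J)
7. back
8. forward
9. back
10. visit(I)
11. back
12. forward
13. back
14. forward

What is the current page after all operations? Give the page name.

After 1 (visit(L)): cur=L back=1 fwd=0
After 2 (visit(Q)): cur=Q back=2 fwd=0
After 3 (visit(Z)): cur=Z back=3 fwd=0
After 4 (visit(V)): cur=V back=4 fwd=0
After 5 (visit(U)): cur=U back=5 fwd=0
After 6 (visit(J)): cur=J back=6 fwd=0
After 7 (back): cur=U back=5 fwd=1
After 8 (forward): cur=J back=6 fwd=0
After 9 (back): cur=U back=5 fwd=1
After 10 (visit(I)): cur=I back=6 fwd=0
After 11 (back): cur=U back=5 fwd=1
After 12 (forward): cur=I back=6 fwd=0
After 13 (back): cur=U back=5 fwd=1
After 14 (forward): cur=I back=6 fwd=0

Answer: I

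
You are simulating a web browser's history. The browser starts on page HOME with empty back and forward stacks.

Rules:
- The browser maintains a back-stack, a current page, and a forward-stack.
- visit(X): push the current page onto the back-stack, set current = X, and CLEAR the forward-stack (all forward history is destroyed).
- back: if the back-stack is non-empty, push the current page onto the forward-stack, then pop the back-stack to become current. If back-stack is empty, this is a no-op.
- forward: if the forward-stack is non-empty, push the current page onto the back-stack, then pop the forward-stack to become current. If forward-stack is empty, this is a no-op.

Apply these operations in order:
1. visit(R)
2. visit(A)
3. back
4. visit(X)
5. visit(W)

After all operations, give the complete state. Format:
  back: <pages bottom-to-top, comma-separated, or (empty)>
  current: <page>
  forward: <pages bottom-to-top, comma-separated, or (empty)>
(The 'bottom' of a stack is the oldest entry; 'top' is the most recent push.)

After 1 (visit(R)): cur=R back=1 fwd=0
After 2 (visit(A)): cur=A back=2 fwd=0
After 3 (back): cur=R back=1 fwd=1
After 4 (visit(X)): cur=X back=2 fwd=0
After 5 (visit(W)): cur=W back=3 fwd=0

Answer: back: HOME,R,X
current: W
forward: (empty)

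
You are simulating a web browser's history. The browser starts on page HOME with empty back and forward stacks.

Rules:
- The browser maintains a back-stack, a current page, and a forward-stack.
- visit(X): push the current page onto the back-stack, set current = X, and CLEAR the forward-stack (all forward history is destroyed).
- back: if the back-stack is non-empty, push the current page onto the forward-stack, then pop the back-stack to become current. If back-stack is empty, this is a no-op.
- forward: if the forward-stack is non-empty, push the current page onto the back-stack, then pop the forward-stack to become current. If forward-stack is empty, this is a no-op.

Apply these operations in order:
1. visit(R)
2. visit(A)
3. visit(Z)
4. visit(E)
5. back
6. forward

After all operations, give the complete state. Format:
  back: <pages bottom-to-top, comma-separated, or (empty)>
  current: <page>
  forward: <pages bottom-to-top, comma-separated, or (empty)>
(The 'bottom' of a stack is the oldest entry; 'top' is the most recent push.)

After 1 (visit(R)): cur=R back=1 fwd=0
After 2 (visit(A)): cur=A back=2 fwd=0
After 3 (visit(Z)): cur=Z back=3 fwd=0
After 4 (visit(E)): cur=E back=4 fwd=0
After 5 (back): cur=Z back=3 fwd=1
After 6 (forward): cur=E back=4 fwd=0

Answer: back: HOME,R,A,Z
current: E
forward: (empty)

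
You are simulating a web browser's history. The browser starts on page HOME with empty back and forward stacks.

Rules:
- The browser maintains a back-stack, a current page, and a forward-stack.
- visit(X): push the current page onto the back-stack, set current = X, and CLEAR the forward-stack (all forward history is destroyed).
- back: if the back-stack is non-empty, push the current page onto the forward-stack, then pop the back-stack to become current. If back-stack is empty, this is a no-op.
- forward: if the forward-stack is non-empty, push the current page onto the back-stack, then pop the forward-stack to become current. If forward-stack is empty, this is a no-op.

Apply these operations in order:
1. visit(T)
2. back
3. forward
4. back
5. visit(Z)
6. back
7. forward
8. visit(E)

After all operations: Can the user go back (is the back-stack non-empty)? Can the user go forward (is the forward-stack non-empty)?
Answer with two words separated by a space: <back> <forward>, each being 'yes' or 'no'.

Answer: yes no

Derivation:
After 1 (visit(T)): cur=T back=1 fwd=0
After 2 (back): cur=HOME back=0 fwd=1
After 3 (forward): cur=T back=1 fwd=0
After 4 (back): cur=HOME back=0 fwd=1
After 5 (visit(Z)): cur=Z back=1 fwd=0
After 6 (back): cur=HOME back=0 fwd=1
After 7 (forward): cur=Z back=1 fwd=0
After 8 (visit(E)): cur=E back=2 fwd=0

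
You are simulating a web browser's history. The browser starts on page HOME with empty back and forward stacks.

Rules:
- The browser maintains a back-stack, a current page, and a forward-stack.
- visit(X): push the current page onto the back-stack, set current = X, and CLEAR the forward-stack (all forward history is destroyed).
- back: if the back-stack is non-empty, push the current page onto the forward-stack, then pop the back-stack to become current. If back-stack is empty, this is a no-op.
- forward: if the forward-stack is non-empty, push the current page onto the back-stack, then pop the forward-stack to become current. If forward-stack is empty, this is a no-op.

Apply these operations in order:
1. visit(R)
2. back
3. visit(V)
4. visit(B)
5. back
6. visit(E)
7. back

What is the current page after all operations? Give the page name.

After 1 (visit(R)): cur=R back=1 fwd=0
After 2 (back): cur=HOME back=0 fwd=1
After 3 (visit(V)): cur=V back=1 fwd=0
After 4 (visit(B)): cur=B back=2 fwd=0
After 5 (back): cur=V back=1 fwd=1
After 6 (visit(E)): cur=E back=2 fwd=0
After 7 (back): cur=V back=1 fwd=1

Answer: V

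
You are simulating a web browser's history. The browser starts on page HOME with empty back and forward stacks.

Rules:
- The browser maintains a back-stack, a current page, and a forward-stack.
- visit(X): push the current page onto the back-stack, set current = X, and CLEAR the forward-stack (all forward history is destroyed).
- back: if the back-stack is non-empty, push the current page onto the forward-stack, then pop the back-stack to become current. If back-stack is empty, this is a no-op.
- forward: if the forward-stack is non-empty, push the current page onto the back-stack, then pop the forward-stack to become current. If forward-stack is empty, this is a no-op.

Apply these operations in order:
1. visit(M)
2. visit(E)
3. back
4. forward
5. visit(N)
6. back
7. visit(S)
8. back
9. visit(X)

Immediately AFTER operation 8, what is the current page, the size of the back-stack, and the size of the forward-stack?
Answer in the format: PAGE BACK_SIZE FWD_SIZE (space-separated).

After 1 (visit(M)): cur=M back=1 fwd=0
After 2 (visit(E)): cur=E back=2 fwd=0
After 3 (back): cur=M back=1 fwd=1
After 4 (forward): cur=E back=2 fwd=0
After 5 (visit(N)): cur=N back=3 fwd=0
After 6 (back): cur=E back=2 fwd=1
After 7 (visit(S)): cur=S back=3 fwd=0
After 8 (back): cur=E back=2 fwd=1

E 2 1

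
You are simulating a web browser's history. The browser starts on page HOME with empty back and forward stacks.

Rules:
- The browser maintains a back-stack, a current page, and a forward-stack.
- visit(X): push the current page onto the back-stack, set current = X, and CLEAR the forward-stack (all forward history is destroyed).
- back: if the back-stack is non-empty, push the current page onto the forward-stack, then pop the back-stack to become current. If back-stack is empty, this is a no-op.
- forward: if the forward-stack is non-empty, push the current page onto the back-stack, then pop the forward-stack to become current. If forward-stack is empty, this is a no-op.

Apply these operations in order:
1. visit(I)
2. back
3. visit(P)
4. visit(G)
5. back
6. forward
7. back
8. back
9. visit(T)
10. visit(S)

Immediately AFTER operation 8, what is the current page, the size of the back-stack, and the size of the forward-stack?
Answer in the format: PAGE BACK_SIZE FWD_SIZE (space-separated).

After 1 (visit(I)): cur=I back=1 fwd=0
After 2 (back): cur=HOME back=0 fwd=1
After 3 (visit(P)): cur=P back=1 fwd=0
After 4 (visit(G)): cur=G back=2 fwd=0
After 5 (back): cur=P back=1 fwd=1
After 6 (forward): cur=G back=2 fwd=0
After 7 (back): cur=P back=1 fwd=1
After 8 (back): cur=HOME back=0 fwd=2

HOME 0 2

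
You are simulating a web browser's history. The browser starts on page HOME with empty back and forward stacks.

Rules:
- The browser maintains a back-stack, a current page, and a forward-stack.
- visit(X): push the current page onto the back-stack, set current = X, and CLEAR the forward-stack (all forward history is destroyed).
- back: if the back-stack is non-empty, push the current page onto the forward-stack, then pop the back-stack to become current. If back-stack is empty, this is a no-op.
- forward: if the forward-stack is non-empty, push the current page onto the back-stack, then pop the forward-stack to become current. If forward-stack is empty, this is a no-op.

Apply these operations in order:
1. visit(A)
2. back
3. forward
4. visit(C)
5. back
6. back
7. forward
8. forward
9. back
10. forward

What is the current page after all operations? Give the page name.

After 1 (visit(A)): cur=A back=1 fwd=0
After 2 (back): cur=HOME back=0 fwd=1
After 3 (forward): cur=A back=1 fwd=0
After 4 (visit(C)): cur=C back=2 fwd=0
After 5 (back): cur=A back=1 fwd=1
After 6 (back): cur=HOME back=0 fwd=2
After 7 (forward): cur=A back=1 fwd=1
After 8 (forward): cur=C back=2 fwd=0
After 9 (back): cur=A back=1 fwd=1
After 10 (forward): cur=C back=2 fwd=0

Answer: C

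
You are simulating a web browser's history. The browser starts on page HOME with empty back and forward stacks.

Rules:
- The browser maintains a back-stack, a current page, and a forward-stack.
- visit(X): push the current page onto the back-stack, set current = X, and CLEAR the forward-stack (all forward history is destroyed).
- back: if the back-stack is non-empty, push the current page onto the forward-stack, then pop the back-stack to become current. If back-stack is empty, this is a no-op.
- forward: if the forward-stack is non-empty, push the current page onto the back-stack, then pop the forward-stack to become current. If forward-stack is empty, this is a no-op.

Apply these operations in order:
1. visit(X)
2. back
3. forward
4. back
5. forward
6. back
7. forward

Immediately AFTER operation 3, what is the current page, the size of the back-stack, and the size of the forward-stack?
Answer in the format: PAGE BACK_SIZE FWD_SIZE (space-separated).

After 1 (visit(X)): cur=X back=1 fwd=0
After 2 (back): cur=HOME back=0 fwd=1
After 3 (forward): cur=X back=1 fwd=0

X 1 0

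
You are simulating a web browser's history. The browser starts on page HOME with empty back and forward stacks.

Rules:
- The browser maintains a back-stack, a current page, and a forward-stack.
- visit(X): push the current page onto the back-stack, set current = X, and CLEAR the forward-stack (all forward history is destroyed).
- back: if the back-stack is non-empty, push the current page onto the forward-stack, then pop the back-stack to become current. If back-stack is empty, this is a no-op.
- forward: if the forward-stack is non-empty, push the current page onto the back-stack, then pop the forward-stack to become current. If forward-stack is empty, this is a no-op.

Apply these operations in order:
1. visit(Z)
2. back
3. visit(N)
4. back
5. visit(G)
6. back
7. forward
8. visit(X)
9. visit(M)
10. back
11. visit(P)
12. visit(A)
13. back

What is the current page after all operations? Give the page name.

Answer: P

Derivation:
After 1 (visit(Z)): cur=Z back=1 fwd=0
After 2 (back): cur=HOME back=0 fwd=1
After 3 (visit(N)): cur=N back=1 fwd=0
After 4 (back): cur=HOME back=0 fwd=1
After 5 (visit(G)): cur=G back=1 fwd=0
After 6 (back): cur=HOME back=0 fwd=1
After 7 (forward): cur=G back=1 fwd=0
After 8 (visit(X)): cur=X back=2 fwd=0
After 9 (visit(M)): cur=M back=3 fwd=0
After 10 (back): cur=X back=2 fwd=1
After 11 (visit(P)): cur=P back=3 fwd=0
After 12 (visit(A)): cur=A back=4 fwd=0
After 13 (back): cur=P back=3 fwd=1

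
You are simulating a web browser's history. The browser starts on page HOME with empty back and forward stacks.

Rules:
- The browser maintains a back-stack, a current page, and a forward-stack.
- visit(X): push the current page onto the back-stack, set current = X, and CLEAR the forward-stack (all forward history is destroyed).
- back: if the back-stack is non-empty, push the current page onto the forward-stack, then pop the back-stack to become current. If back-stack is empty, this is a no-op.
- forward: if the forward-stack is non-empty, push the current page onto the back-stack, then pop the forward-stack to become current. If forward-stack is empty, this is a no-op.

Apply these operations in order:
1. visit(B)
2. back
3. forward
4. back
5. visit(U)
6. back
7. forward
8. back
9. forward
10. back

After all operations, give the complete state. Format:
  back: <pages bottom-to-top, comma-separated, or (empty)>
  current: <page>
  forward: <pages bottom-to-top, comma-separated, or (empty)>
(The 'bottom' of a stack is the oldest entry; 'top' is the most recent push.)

After 1 (visit(B)): cur=B back=1 fwd=0
After 2 (back): cur=HOME back=0 fwd=1
After 3 (forward): cur=B back=1 fwd=0
After 4 (back): cur=HOME back=0 fwd=1
After 5 (visit(U)): cur=U back=1 fwd=0
After 6 (back): cur=HOME back=0 fwd=1
After 7 (forward): cur=U back=1 fwd=0
After 8 (back): cur=HOME back=0 fwd=1
After 9 (forward): cur=U back=1 fwd=0
After 10 (back): cur=HOME back=0 fwd=1

Answer: back: (empty)
current: HOME
forward: U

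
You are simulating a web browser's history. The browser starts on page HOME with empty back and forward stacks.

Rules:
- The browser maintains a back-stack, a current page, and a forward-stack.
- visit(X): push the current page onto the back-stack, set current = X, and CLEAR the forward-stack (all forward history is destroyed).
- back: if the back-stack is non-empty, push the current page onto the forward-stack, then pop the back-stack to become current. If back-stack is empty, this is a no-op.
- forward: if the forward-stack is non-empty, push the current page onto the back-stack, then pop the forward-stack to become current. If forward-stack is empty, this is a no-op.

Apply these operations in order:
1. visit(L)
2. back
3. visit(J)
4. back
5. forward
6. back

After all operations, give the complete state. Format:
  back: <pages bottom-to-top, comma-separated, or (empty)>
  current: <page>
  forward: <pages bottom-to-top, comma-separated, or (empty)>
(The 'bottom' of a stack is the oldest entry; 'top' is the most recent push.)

Answer: back: (empty)
current: HOME
forward: J

Derivation:
After 1 (visit(L)): cur=L back=1 fwd=0
After 2 (back): cur=HOME back=0 fwd=1
After 3 (visit(J)): cur=J back=1 fwd=0
After 4 (back): cur=HOME back=0 fwd=1
After 5 (forward): cur=J back=1 fwd=0
After 6 (back): cur=HOME back=0 fwd=1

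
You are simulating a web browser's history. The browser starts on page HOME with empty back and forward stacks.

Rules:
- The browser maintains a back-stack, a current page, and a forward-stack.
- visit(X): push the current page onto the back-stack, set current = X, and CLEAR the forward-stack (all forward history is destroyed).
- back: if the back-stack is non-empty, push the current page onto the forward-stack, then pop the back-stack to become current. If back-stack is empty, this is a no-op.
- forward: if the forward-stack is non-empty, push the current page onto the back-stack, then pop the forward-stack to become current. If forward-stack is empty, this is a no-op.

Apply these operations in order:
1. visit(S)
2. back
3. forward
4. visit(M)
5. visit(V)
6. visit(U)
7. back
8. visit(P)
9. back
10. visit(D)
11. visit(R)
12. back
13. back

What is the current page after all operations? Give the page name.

After 1 (visit(S)): cur=S back=1 fwd=0
After 2 (back): cur=HOME back=0 fwd=1
After 3 (forward): cur=S back=1 fwd=0
After 4 (visit(M)): cur=M back=2 fwd=0
After 5 (visit(V)): cur=V back=3 fwd=0
After 6 (visit(U)): cur=U back=4 fwd=0
After 7 (back): cur=V back=3 fwd=1
After 8 (visit(P)): cur=P back=4 fwd=0
After 9 (back): cur=V back=3 fwd=1
After 10 (visit(D)): cur=D back=4 fwd=0
After 11 (visit(R)): cur=R back=5 fwd=0
After 12 (back): cur=D back=4 fwd=1
After 13 (back): cur=V back=3 fwd=2

Answer: V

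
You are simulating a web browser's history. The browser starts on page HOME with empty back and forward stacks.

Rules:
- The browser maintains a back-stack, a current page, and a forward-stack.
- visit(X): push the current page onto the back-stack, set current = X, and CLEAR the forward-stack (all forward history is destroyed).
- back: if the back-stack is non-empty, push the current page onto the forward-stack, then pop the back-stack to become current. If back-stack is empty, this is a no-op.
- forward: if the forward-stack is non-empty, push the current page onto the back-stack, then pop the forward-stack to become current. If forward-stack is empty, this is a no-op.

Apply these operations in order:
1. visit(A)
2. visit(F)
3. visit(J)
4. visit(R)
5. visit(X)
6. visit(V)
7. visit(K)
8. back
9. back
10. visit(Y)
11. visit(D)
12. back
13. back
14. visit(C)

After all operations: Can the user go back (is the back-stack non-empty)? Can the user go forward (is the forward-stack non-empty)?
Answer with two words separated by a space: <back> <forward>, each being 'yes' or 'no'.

After 1 (visit(A)): cur=A back=1 fwd=0
After 2 (visit(F)): cur=F back=2 fwd=0
After 3 (visit(J)): cur=J back=3 fwd=0
After 4 (visit(R)): cur=R back=4 fwd=0
After 5 (visit(X)): cur=X back=5 fwd=0
After 6 (visit(V)): cur=V back=6 fwd=0
After 7 (visit(K)): cur=K back=7 fwd=0
After 8 (back): cur=V back=6 fwd=1
After 9 (back): cur=X back=5 fwd=2
After 10 (visit(Y)): cur=Y back=6 fwd=0
After 11 (visit(D)): cur=D back=7 fwd=0
After 12 (back): cur=Y back=6 fwd=1
After 13 (back): cur=X back=5 fwd=2
After 14 (visit(C)): cur=C back=6 fwd=0

Answer: yes no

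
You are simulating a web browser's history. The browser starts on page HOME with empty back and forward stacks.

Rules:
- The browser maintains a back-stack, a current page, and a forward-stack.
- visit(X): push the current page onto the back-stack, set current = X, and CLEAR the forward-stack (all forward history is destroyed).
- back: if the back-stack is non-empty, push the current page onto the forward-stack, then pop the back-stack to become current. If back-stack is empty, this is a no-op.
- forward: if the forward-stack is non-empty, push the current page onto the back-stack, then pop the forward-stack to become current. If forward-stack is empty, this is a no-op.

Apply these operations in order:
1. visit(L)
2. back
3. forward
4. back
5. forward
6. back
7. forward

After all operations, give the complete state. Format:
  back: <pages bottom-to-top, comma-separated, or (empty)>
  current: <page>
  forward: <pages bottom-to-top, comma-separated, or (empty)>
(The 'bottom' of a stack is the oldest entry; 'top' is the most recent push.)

After 1 (visit(L)): cur=L back=1 fwd=0
After 2 (back): cur=HOME back=0 fwd=1
After 3 (forward): cur=L back=1 fwd=0
After 4 (back): cur=HOME back=0 fwd=1
After 5 (forward): cur=L back=1 fwd=0
After 6 (back): cur=HOME back=0 fwd=1
After 7 (forward): cur=L back=1 fwd=0

Answer: back: HOME
current: L
forward: (empty)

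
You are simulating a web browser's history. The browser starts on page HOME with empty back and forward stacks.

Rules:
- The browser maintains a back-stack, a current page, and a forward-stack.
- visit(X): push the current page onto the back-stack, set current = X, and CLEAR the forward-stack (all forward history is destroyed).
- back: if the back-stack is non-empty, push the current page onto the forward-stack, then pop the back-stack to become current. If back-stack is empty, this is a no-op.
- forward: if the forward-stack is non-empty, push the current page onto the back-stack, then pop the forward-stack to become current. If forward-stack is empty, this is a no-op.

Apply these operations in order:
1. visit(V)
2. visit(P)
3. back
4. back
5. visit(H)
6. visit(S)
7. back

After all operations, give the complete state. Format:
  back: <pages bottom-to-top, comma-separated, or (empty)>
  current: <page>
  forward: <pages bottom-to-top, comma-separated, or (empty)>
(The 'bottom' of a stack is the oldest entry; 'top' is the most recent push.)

After 1 (visit(V)): cur=V back=1 fwd=0
After 2 (visit(P)): cur=P back=2 fwd=0
After 3 (back): cur=V back=1 fwd=1
After 4 (back): cur=HOME back=0 fwd=2
After 5 (visit(H)): cur=H back=1 fwd=0
After 6 (visit(S)): cur=S back=2 fwd=0
After 7 (back): cur=H back=1 fwd=1

Answer: back: HOME
current: H
forward: S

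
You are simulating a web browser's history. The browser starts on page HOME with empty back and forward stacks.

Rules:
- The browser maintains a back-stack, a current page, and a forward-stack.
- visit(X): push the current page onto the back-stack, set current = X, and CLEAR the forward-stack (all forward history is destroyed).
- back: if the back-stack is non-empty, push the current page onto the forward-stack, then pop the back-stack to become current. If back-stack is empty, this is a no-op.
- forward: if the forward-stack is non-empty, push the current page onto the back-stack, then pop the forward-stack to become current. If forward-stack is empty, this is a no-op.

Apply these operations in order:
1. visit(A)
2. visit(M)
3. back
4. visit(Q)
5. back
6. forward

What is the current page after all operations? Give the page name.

After 1 (visit(A)): cur=A back=1 fwd=0
After 2 (visit(M)): cur=M back=2 fwd=0
After 3 (back): cur=A back=1 fwd=1
After 4 (visit(Q)): cur=Q back=2 fwd=0
After 5 (back): cur=A back=1 fwd=1
After 6 (forward): cur=Q back=2 fwd=0

Answer: Q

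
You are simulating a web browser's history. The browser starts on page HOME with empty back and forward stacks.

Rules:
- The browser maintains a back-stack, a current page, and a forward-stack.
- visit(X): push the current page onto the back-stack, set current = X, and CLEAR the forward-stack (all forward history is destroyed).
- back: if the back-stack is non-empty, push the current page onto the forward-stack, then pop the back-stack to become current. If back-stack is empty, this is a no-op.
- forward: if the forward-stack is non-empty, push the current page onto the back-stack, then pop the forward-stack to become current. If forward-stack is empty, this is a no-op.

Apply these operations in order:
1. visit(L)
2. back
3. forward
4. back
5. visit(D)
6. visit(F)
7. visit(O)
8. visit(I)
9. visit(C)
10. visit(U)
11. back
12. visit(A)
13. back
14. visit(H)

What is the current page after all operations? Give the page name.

After 1 (visit(L)): cur=L back=1 fwd=0
After 2 (back): cur=HOME back=0 fwd=1
After 3 (forward): cur=L back=1 fwd=0
After 4 (back): cur=HOME back=0 fwd=1
After 5 (visit(D)): cur=D back=1 fwd=0
After 6 (visit(F)): cur=F back=2 fwd=0
After 7 (visit(O)): cur=O back=3 fwd=0
After 8 (visit(I)): cur=I back=4 fwd=0
After 9 (visit(C)): cur=C back=5 fwd=0
After 10 (visit(U)): cur=U back=6 fwd=0
After 11 (back): cur=C back=5 fwd=1
After 12 (visit(A)): cur=A back=6 fwd=0
After 13 (back): cur=C back=5 fwd=1
After 14 (visit(H)): cur=H back=6 fwd=0

Answer: H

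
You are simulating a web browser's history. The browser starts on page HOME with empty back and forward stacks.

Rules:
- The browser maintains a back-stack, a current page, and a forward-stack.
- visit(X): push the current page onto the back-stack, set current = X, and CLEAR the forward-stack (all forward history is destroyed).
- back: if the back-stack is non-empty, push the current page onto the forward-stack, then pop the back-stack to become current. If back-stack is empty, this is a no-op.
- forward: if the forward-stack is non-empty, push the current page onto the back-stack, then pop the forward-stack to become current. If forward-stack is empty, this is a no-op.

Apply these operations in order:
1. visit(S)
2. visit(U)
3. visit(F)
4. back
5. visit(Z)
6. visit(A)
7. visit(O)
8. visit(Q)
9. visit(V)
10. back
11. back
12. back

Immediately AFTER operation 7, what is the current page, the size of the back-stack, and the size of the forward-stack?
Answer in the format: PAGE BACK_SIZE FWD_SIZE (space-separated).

After 1 (visit(S)): cur=S back=1 fwd=0
After 2 (visit(U)): cur=U back=2 fwd=0
After 3 (visit(F)): cur=F back=3 fwd=0
After 4 (back): cur=U back=2 fwd=1
After 5 (visit(Z)): cur=Z back=3 fwd=0
After 6 (visit(A)): cur=A back=4 fwd=0
After 7 (visit(O)): cur=O back=5 fwd=0

O 5 0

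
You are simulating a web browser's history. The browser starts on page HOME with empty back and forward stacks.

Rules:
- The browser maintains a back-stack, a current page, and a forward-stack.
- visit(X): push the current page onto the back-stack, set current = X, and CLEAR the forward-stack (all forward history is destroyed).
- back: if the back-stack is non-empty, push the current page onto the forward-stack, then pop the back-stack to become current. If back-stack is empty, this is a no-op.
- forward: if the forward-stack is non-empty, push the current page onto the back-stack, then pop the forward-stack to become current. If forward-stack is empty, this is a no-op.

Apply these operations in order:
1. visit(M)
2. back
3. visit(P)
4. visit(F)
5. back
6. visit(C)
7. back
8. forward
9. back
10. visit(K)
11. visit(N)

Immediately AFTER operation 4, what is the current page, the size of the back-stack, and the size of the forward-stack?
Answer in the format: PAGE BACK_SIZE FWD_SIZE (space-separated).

After 1 (visit(M)): cur=M back=1 fwd=0
After 2 (back): cur=HOME back=0 fwd=1
After 3 (visit(P)): cur=P back=1 fwd=0
After 4 (visit(F)): cur=F back=2 fwd=0

F 2 0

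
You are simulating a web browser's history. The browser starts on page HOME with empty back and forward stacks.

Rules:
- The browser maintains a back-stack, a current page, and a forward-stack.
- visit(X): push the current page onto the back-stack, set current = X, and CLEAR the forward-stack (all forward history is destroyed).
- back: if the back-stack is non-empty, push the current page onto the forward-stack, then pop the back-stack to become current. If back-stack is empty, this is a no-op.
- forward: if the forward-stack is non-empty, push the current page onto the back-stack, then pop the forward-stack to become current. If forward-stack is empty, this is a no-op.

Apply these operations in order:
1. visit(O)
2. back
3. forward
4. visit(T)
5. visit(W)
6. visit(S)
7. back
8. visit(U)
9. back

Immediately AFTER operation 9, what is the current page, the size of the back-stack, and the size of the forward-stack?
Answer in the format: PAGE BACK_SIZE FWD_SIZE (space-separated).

After 1 (visit(O)): cur=O back=1 fwd=0
After 2 (back): cur=HOME back=0 fwd=1
After 3 (forward): cur=O back=1 fwd=0
After 4 (visit(T)): cur=T back=2 fwd=0
After 5 (visit(W)): cur=W back=3 fwd=0
After 6 (visit(S)): cur=S back=4 fwd=0
After 7 (back): cur=W back=3 fwd=1
After 8 (visit(U)): cur=U back=4 fwd=0
After 9 (back): cur=W back=3 fwd=1

W 3 1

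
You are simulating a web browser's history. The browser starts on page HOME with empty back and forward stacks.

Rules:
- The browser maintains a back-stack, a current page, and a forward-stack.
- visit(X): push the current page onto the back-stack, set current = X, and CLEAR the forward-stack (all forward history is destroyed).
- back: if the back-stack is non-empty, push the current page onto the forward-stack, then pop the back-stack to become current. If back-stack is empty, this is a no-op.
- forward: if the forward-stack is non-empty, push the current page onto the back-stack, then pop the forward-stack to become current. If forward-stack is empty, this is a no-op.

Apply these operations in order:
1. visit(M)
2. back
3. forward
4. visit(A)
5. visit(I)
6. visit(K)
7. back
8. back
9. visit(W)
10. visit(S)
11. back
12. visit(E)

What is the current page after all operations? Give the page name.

After 1 (visit(M)): cur=M back=1 fwd=0
After 2 (back): cur=HOME back=0 fwd=1
After 3 (forward): cur=M back=1 fwd=0
After 4 (visit(A)): cur=A back=2 fwd=0
After 5 (visit(I)): cur=I back=3 fwd=0
After 6 (visit(K)): cur=K back=4 fwd=0
After 7 (back): cur=I back=3 fwd=1
After 8 (back): cur=A back=2 fwd=2
After 9 (visit(W)): cur=W back=3 fwd=0
After 10 (visit(S)): cur=S back=4 fwd=0
After 11 (back): cur=W back=3 fwd=1
After 12 (visit(E)): cur=E back=4 fwd=0

Answer: E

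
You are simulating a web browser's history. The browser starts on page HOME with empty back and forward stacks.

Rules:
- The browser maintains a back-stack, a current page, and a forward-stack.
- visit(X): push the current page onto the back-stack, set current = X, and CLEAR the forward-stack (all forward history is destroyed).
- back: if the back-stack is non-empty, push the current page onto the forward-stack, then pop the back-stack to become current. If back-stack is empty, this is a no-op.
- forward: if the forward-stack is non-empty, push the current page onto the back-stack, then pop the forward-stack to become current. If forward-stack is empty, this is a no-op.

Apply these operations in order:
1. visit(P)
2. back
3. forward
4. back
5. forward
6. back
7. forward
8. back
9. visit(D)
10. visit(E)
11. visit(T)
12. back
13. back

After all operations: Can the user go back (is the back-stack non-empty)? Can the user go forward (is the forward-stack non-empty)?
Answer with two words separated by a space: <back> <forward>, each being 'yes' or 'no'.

Answer: yes yes

Derivation:
After 1 (visit(P)): cur=P back=1 fwd=0
After 2 (back): cur=HOME back=0 fwd=1
After 3 (forward): cur=P back=1 fwd=0
After 4 (back): cur=HOME back=0 fwd=1
After 5 (forward): cur=P back=1 fwd=0
After 6 (back): cur=HOME back=0 fwd=1
After 7 (forward): cur=P back=1 fwd=0
After 8 (back): cur=HOME back=0 fwd=1
After 9 (visit(D)): cur=D back=1 fwd=0
After 10 (visit(E)): cur=E back=2 fwd=0
After 11 (visit(T)): cur=T back=3 fwd=0
After 12 (back): cur=E back=2 fwd=1
After 13 (back): cur=D back=1 fwd=2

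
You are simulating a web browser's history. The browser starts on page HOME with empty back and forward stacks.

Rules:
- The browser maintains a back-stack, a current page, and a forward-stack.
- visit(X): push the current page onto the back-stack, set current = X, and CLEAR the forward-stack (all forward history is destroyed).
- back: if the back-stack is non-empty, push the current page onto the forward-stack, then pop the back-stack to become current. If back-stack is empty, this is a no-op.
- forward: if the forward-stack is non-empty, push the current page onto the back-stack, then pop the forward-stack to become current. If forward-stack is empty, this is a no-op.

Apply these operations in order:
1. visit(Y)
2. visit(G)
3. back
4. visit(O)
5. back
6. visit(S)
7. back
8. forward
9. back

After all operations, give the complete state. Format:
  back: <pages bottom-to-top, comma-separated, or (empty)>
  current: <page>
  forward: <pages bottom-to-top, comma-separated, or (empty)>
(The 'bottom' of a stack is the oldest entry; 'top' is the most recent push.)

After 1 (visit(Y)): cur=Y back=1 fwd=0
After 2 (visit(G)): cur=G back=2 fwd=0
After 3 (back): cur=Y back=1 fwd=1
After 4 (visit(O)): cur=O back=2 fwd=0
After 5 (back): cur=Y back=1 fwd=1
After 6 (visit(S)): cur=S back=2 fwd=0
After 7 (back): cur=Y back=1 fwd=1
After 8 (forward): cur=S back=2 fwd=0
After 9 (back): cur=Y back=1 fwd=1

Answer: back: HOME
current: Y
forward: S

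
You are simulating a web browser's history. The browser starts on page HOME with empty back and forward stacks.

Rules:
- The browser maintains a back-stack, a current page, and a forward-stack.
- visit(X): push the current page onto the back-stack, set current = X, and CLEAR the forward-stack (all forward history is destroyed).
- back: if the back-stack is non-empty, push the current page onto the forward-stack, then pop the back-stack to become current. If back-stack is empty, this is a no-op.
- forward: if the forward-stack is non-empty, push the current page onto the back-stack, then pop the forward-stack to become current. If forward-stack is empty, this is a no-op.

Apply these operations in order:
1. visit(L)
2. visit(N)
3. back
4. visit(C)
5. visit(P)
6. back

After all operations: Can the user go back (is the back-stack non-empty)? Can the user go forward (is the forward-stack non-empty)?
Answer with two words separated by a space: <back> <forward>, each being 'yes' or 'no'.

Answer: yes yes

Derivation:
After 1 (visit(L)): cur=L back=1 fwd=0
After 2 (visit(N)): cur=N back=2 fwd=0
After 3 (back): cur=L back=1 fwd=1
After 4 (visit(C)): cur=C back=2 fwd=0
After 5 (visit(P)): cur=P back=3 fwd=0
After 6 (back): cur=C back=2 fwd=1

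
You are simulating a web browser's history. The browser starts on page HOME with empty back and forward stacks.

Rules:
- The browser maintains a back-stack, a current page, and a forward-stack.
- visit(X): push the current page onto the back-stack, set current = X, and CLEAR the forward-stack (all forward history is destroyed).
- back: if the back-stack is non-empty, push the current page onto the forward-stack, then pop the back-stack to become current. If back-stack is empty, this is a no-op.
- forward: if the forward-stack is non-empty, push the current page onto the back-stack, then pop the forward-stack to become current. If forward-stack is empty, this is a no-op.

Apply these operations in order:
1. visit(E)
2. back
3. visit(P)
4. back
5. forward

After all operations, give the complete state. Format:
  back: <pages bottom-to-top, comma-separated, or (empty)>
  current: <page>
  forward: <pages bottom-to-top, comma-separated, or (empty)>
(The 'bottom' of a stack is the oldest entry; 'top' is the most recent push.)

After 1 (visit(E)): cur=E back=1 fwd=0
After 2 (back): cur=HOME back=0 fwd=1
After 3 (visit(P)): cur=P back=1 fwd=0
After 4 (back): cur=HOME back=0 fwd=1
After 5 (forward): cur=P back=1 fwd=0

Answer: back: HOME
current: P
forward: (empty)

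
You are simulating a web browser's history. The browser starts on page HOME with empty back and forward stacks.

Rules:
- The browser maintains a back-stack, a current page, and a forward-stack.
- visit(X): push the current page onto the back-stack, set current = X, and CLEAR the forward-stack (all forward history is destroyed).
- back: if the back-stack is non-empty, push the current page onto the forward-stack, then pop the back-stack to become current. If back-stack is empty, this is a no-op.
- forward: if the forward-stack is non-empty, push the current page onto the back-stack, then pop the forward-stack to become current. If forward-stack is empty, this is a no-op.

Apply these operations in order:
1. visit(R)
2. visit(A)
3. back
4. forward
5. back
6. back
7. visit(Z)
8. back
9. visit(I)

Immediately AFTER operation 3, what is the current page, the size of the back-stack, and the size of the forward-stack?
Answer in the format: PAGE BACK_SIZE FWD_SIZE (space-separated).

After 1 (visit(R)): cur=R back=1 fwd=0
After 2 (visit(A)): cur=A back=2 fwd=0
After 3 (back): cur=R back=1 fwd=1

R 1 1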